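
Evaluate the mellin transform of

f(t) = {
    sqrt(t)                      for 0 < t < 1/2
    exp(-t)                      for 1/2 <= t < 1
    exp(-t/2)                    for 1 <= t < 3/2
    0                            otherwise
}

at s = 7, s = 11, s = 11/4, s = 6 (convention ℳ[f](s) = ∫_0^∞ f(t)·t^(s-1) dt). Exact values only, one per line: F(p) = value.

split f at 1/2, 1: ℳ[f](s) collects 3 kernel integrals
on [0, 1/2) integrate f = sqrt(t) against the kernel
for t in [1/2, 1): the term is ∫ exp(-t)·t^(s-1)
for t in [1, 3/2): the term is ∫ exp(-t/2)·t^(s-1)

F(7) = -6243201*exp(-3/4)/32 - 1957*exp(-1) + sqrt(2)/1920 + 9800517*exp(-1/2)/64
F(11) = -8055338729409*exp(-3/4)/512 - 9864101*exp(-1) + sqrt(2)/47104 + 12553134696189*exp(-1/2)/1024
F(11/4) = -4*2**(3/4)*uppergamma(11/4, 3/4) - uppergamma(11/4, 1) + 2**(3/4)/52 + uppergamma(11/4, 1/2) + 4*2**(3/4)*uppergamma(11/4, 1/2)
F(6) = -260103*exp(-3/4)/16 - 326*exp(-1) + sqrt(2)/832 + 411515*exp(-1/2)/32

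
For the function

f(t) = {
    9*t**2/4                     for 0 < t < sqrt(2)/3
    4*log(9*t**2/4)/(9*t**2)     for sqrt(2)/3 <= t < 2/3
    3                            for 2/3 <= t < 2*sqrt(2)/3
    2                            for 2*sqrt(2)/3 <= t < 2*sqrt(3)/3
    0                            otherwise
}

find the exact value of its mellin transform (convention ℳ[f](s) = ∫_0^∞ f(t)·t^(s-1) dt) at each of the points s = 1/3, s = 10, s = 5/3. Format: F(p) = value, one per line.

reversing the common scale on t: t**2/4 on [0, sqrt(2)); 4*log(t**2/4)/t**2 on [sqrt(2), 2); 3 on [2, 2*sqrt(2)); …
the common scale on t comes off first: t**2 on [0, sqrt(2)/2); log(t**2)/t**2 on [sqrt(2)/2, 1); 3 on [1, sqrt(2)); …
strip the power substitution: t on [0, 1/2); log(t)/t on [1/2, 1); 3 on [1, 2); …
cuts at sqrt(2)/3, 2/3, 2*sqrt(2)/3: linearity sums the 4 kernel integrals
on [0, sqrt(2)/3) integrate f = 9*t**2/4 against the kernel
[sqrt(2)/3, 2/3) adds the kernel integral of 4*log(9*t**2/4)/(9*t**2)
[2/3, 2*sqrt(2)/3) adds the kernel integral of 3
segment 2*sqrt(2)/3 to 2*sqrt(3)/3 holds 2; add its integral

F(1/3) = 2**(1/6)*3**(2/3)*(-1134*2**(1/6) - 140*log(2) + 193 + 350*2**(1/3) + 700*6**(1/6))/350
F(10) = 8*log(2)/59049 + 158122/177147
F(5/3) = 2**(5/6)*3**(1/3)*(-726*2**(5/6) - 220*log(2) + 44*2**(2/3) + 44*6**(5/6) + 1325)/330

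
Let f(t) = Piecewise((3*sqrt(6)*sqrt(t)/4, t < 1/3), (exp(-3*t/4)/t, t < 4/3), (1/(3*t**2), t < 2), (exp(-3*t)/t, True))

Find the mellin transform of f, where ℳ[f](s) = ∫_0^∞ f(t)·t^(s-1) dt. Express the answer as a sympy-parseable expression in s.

the shared t-power comes off first: 3*sqrt(6)*t**(3/2)/4 on [0, 1/3); exp(-3*t/4) on [1/3, 4/3); 1/(3*t) on [4/3, 2); …
undo the common scale on t: t**(3/2) on [0, 1/2); exp(-t/2) on [1/2, 2); 1/(2*t) on [2, 3); …
decompose at 1/3, 4/3, 2; ℳ[f](s) sums the 4 pieces' integrals
piece [0, 1/3): integrate 3*sqrt(6)*sqrt(t)/4 against the kernel
the [1/3, 4/3) slice contributes ∫ exp(-3*t/4)/t·t^(s-1) dt
segment 4/3 to 2 holds 1/(3*t**2); add its integral
∫ exp(-3*t)/t·t^(s-1) over [2, ∞)

(3*24**s*(s - 2)*(2*s + 1)*uppergamma(s - 1, 1/4)/4 - 3*24**s*(s - 2)*(2*s + 1)*uppergamma(s - 1, 1)/4 - 3*24**s*(2*s + 1)/16 + 36**s*(2*s + 1)/12 + 3*6**s*(s - 2)*(2*s + 1)*uppergamma(s - 1, 6) + 3*sqrt(2)*6**s*(s - 2)/2)/(18**s*(s - 2)*(2*s + 1))
  Re(s) > -1/2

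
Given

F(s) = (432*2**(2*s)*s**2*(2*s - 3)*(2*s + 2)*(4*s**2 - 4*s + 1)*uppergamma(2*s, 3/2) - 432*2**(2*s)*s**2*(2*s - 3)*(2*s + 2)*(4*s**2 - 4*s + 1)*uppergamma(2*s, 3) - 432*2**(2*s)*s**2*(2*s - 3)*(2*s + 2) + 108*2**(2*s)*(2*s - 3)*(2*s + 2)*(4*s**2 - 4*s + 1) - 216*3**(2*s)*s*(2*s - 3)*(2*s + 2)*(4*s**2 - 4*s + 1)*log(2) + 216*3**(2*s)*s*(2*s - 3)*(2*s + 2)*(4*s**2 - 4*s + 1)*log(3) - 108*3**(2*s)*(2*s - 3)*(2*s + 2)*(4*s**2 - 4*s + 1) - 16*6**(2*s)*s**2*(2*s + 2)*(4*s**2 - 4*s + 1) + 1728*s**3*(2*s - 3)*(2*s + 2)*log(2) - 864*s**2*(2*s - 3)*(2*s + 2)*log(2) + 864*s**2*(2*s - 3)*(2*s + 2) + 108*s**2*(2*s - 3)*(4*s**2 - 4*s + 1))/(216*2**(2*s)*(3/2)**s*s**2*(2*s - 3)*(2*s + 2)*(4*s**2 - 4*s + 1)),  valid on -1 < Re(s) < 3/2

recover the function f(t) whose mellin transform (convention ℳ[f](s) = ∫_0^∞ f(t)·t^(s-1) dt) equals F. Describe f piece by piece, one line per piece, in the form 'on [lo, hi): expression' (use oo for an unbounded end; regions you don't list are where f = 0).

on [0, 1/6): 3*t/2
on [1/6, 2/3): sqrt(6)*log(sqrt(6)*sqrt(t)/2)/(3*sqrt(t))
on [2/3, 3/2): log(sqrt(6)*sqrt(t)/2)
on [3/2, 6): exp(-sqrt(6)*sqrt(t)/2)
on [6, oo): 2*sqrt(6)/(9*t**(3/2))

the common scale on t comes off first: t on [0, 1/4); log(sqrt(t))/sqrt(t) on [1/4, 1); log(sqrt(t)) on [1, 9/4); …
strip the power substitution: t**2 on [0, 1/2); log(t)/t on [1/2, 1); log(t) on [1, 3/2); …
summing 5 kernel integrals split by 1/6, 2/3, 3/2, 6 yields ℳ[f](s)
∫ over [0, 1/6) of 3*t/2·t^(s-1) joins the sum
∫ over [1/6, 2/3) of sqrt(6)*log(sqrt(6)*sqrt(t)/2)/(3*sqrt(t))·t^(s-1) joins the sum
∫ log(sqrt(6)*sqrt(t)/2)·t^(s-1) over [2/3, 3/2)
between 3/2 and 6 the integrand is exp(-sqrt(6)*sqrt(t)/2)·t^(s-1)
for t in [6, ∞): the term is ∫ 2*sqrt(6)/(9*t**(3/2))·t^(s-1)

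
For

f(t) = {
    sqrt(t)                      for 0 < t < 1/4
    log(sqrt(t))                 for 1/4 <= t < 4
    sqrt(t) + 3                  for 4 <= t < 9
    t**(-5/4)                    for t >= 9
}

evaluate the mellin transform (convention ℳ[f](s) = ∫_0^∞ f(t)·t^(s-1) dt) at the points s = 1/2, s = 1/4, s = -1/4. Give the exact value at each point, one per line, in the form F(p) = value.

reversing the power substitution: t on [0, 1/2); log(t) on [1/2, 2); t + 3 on [2, 3); …
split f at 1/4, 4, 9: ℳ[f](s) collects 4 kernel integrals
∫ sqrt(t)·t^(s-1) over [0, 1/4)
on [1/4, 4): add ∫ log(sqrt(t))·t^(s-1) dt
segment 4 to 9 holds (sqrt(t) + 3); add its integral
∫ t**(-5/4)·t^(s-1) over [9, ∞)

F(1/2) = 4*sqrt(3)/27 + 5*log(2) + 33/4
F(1/4) = sqrt(2)*(-330 + sqrt(2) + 108*log(2) + 144*sqrt(6))/18
F(-1/4) = sqrt(2)*(-486*log(2) + sqrt(2) + 648)/81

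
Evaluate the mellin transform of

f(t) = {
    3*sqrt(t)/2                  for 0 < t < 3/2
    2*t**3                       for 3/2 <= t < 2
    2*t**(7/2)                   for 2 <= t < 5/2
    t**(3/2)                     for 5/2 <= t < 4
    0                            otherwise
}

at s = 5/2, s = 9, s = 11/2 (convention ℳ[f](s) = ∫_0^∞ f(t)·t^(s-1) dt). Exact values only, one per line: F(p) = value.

F(5/2) = -243*sqrt(6)/176 + 128*sqrt(2)/11 + 3711/32
F(9) = -16384*sqrt(2)/25 + 59049*sqrt(6)/19456 + 185546875*sqrt(10)/43008 + 11491152931/57344
F(11/2) = -6561*sqrt(6)/2176 + 1024*sqrt(2)/17 + 188380/63

integrate the 4 segments split at 3/2, 2, 5/2, then add the results
the [0, 3/2) slice contributes ∫ 3*sqrt(t)/2·t^(s-1) dt
over [3/2, 2), the kernel integral of 2*t**3 enters the sum
over [2, 5/2), the kernel integral of 2*t**(7/2) enters the sum
between 5/2 and 4 the integrand is t**(3/2)·t^(s-1)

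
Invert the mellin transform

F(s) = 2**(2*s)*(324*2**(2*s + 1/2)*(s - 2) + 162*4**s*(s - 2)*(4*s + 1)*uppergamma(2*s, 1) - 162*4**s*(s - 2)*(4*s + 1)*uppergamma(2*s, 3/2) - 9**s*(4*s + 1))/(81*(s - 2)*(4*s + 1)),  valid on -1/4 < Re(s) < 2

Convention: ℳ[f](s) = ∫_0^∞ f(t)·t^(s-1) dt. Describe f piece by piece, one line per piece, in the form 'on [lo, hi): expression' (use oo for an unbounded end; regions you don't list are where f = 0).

reversing the power substitution: sqrt(2)*sqrt(t)/2 on [0, 4); exp(-t/4) on [4, 6); 16/t**4 on [6, ∞)
strip the common scale on t: sqrt(t) on [0, 2); exp(-t/2) on [2, 3); t**(-4) on [3, ∞)
summing 3 kernel integrals split by 16, 36 yields ℳ[f](s)
over [0, 16), the kernel integral of sqrt(2)*t**(1/4)/2 enters the sum
∫ over [16, 36) of exp(-sqrt(t)/4)·t^(s-1) joins the sum
the [36, ∞) slice contributes ∫ 16/t**2·t^(s-1) dt

on [0, 16): sqrt(2)*t**(1/4)/2
on [16, 36): exp(-sqrt(t)/4)
on [36, oo): 16/t**2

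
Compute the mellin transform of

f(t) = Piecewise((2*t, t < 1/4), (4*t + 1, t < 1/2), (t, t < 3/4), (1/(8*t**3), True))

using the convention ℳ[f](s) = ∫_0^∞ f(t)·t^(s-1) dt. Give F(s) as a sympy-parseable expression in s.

(270*2**s*s**2 - 702*2**s*s - 324*2**s + 49*3**s*s**2 - 275*3**s*s - 162*s**2 + 378*s + 324)/(108*2**(2*s)*s*(s**2 - 2*s - 3))
  -1 < Re(s) < 3

invert the common scale on t to get t on [0, 1/2); 2*t + 1 on [1/2, 1); t/2 on [1, 3/2); …
the 4 pieces separated at 1/4, 1/2, 3/4 each add one integral
segment 0 to 1/4 holds 2*t; add its integral
on [1/4, 1/2): add ∫ (4*t + 1)·t^(s-1) dt
∫ over [1/2, 3/4) of t·t^(s-1) joins the sum
on [3/4, ∞): add ∫ 1/(8*t**3)·t^(s-1) dt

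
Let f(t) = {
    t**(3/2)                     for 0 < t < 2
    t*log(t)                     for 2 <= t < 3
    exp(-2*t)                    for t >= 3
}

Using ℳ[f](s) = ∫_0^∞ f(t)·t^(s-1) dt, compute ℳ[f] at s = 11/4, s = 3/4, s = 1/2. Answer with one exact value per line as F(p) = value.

along the cuts 2, 3, ℳ[f](s) splits into 3 integrals
the [0, 2) slice contributes ∫ t**(3/2)·t^(s-1) dt
∫ over [2, 3) of t*log(t)·t^(s-1) joins the sum
for t in [3, ∞): the term is ∫ exp(-2*t)·t^(s-1)

F(11/4) = -48*3**(3/4)/25 - 32*2**(3/4)*log(2)/15 + 2**(1/4)*uppergamma(11/4, 6)/8 + 128*2**(3/4)/225 + 64*2**(1/4)/17 + 36*3**(3/4)*log(3)/5
F(3/4) = -48*3**(3/4)/49 - 8*2**(3/4)*log(2)/7 + 2**(1/4)*uppergamma(3/4, 6)/2 + 32*2**(3/4)/49 + 16*2**(1/4)/9 + 12*3**(3/4)*log(3)/7
F(1/2) = -4*sqrt(3)/3 + sqrt(2)*sqrt(pi)*erfc(sqrt(6))/2 + 8*sqrt(2)/9 + 2 + log(3**(2*sqrt(3))/2**(4*sqrt(2)/3))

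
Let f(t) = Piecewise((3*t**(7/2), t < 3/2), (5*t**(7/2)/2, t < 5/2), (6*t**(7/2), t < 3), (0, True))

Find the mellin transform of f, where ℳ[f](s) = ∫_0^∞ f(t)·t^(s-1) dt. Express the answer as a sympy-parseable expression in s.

(12*3**(s + 7/2) + (3/2)**(s + 7/2) - 7*(5/2)**(s + 7/2))/(2*s + 7)
  Re(s) > -7/2

along the cuts 3/2, 5/2, ℳ[f](s) splits into 3 integrals
[0, 3/2) adds the kernel integral of 3*t**(7/2)
∫ over [3/2, 5/2) of 5*t**(7/2)/2·t^(s-1) joins the sum
over [5/2, 3), the kernel integral of 6*t**(7/2) enters the sum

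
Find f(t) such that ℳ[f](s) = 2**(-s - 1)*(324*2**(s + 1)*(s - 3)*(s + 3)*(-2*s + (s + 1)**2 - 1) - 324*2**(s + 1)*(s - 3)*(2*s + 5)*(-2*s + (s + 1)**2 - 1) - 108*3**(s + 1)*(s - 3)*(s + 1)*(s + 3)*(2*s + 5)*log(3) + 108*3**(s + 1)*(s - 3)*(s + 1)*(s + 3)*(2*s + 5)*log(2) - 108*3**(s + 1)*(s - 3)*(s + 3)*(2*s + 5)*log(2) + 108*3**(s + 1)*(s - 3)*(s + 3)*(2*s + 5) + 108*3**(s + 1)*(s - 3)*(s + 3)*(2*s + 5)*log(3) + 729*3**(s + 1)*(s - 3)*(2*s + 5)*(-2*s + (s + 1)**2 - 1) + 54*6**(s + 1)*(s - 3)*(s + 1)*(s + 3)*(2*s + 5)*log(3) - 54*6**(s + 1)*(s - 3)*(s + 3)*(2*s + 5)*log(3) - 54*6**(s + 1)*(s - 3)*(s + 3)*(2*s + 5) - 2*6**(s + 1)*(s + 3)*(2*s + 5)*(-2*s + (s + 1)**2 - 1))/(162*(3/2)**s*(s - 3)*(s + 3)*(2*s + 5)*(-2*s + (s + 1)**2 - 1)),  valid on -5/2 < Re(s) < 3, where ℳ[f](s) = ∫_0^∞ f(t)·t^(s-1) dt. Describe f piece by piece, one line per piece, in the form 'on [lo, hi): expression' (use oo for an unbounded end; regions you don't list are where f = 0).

reversing the common scale on t: t**(5/2) on [0, 1); 2*t**3 on [1, 3/2); log(t) on [3/2, 3); …
the shared t-power comes off first: t**(3/2) on [0, 1); 2*t**2 on [1, 3/2); log(t)/t on [3/2, 3); …
breakpoints 2/3, 1, 2: one integral from each of the 4 segments
∫ 9*sqrt(6)*t**(5/2)/8·t^(s-1) over [0, 2/3)
segment [2/3, 1) carries 27*t**3/4; integrate it
segment 1 to 2 holds log(3*t/2); add its integral
∫ 8/(27*t**3)·t^(s-1) over [2, ∞)

on [0, 2/3): 9*sqrt(6)*t**(5/2)/8
on [2/3, 1): 27*t**3/4
on [1, 2): log(3*t/2)
on [2, oo): 8/(27*t**3)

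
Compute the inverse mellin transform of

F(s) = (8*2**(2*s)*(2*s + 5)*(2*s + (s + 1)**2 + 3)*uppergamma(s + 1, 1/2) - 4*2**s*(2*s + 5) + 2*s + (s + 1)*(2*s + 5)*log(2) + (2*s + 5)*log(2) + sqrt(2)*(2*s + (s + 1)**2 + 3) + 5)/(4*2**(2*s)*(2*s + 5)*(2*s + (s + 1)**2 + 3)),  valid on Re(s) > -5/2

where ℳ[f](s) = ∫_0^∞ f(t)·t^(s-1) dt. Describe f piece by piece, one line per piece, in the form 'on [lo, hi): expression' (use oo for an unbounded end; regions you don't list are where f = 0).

on [0, 1/4): 4*sqrt(2)*t**(5/2)
on [1/4, 1/2): 4*t**2*log(2*t)
on [1/2, oo): 2*t*exp(-t)

reversing the common scale on t: t**(5/2) on [0, 1/2); t**2*log(t) on [1/2, 1); t*exp(-t/2) on [1, ∞)
invert the shared t-power to get t**(3/2) on [0, 1/2); t*log(t) on [1/2, 1); exp(-t/2) on [1, ∞)
integrate the 3 segments split at 1/4, 1/2, then add the results
on [0, 1/4) integrate f = 4*sqrt(2)*t**(5/2) against the kernel
segment [1/4, 1/2) carries 4*t**2*log(2*t); integrate it
over [1/2, ∞), the kernel integral of 2*t*exp(-t) enters the sum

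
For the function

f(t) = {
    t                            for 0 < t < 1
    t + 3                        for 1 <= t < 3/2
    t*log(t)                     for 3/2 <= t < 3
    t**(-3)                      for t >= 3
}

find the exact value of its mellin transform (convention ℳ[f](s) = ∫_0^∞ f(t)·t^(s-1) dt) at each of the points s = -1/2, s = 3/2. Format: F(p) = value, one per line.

F(-1/2) = -2266*sqrt(3)/567 + sqrt(6) + log(2**(sqrt(6))*3**(-sqrt(6) + 2*sqrt(3))) + 6
F(3/2) = -922*sqrt(3)/675 - 2 + 213*sqrt(6)/100 + log(2**(9*sqrt(6)/20)*3**(-9*sqrt(6)/20 + 18*sqrt(3)/5))

along the cuts 1, 3/2, 3, ℳ[f](s) splits into 4 integrals
between 0 and 1 the integrand is t·t^(s-1)
segment [1, 3/2) carries (t + 3); integrate it
on [3/2, 3) integrate f = t*log(t) against the kernel
∫ t**(-3)·t^(s-1) over [3, ∞)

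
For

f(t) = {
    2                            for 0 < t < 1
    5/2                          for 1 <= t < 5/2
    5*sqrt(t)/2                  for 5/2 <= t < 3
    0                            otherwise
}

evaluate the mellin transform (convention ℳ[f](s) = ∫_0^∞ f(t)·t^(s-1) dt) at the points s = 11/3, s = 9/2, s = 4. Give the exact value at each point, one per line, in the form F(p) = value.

treat the 3 regions marked off by 1, 5/2 separately and sum
over [0, 1), the kernel integral of 2 enters the sum
between 1 and 5/2 the integrand is 5/2·t^(s-1)
segment 5/2 to 3 holds 5*sqrt(t)/2; add its integral

F(11/3) = -375*2**(5/6)*5**(1/6)/32 - 3/22 + 1875*2**(1/3)*5**(2/3)/352 + 243*3**(1/6)/5
F(9/2) = 3125*sqrt(10)/288 + 41795/576
F(4) = -3125*sqrt(10)/288 + 3109/128 + 45*sqrt(3)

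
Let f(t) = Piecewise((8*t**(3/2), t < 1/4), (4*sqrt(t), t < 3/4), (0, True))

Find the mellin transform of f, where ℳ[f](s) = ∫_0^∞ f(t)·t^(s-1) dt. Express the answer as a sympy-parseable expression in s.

reversing the common scale on t: 2*sqrt(2)*t**(3/2) on [0, 1/2); 2*sqrt(2)*sqrt(t) on [1/2, 3/2)
strip the common scale on t: t**(3/2) on [0, 1); 2*sqrt(t) on [1, 3)
the 2 pieces separated at 1/4 each add one integral
over [0, 1/4), the kernel integral of 8*t**(3/2) enters the sum
∫ over [1/4, 3/4) of 4*sqrt(t)·t^(s-1) joins the sum

2*(2*3**(s + 1/2)*(2*s + 3) - 2*s - 5)/(4**s*(2*s + 1)*(2*s + 3))
  Re(s) > -3/2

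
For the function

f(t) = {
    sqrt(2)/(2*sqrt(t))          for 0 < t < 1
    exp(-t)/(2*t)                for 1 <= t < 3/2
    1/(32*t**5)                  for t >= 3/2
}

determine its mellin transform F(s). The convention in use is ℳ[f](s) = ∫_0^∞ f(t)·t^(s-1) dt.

invert the common scale on t to get 1/sqrt(t) on [0, 2); exp(-t/2)/t on [2, 3); t**(-5) on [3, ∞)
back out the shared t-power: sqrt(t) on [0, 2); exp(-t/2) on [2, 3); t**(-4) on [3, ∞)
integrate the 3 segments split at 1, 3/2, then add the results
on [0, 1): add ∫ sqrt(2)/(2*sqrt(t))·t^(s-1) dt
[1, 3/2) adds the kernel integral of exp(-t)/(2*t)
piece [3/2, ∞): integrate 1/(32*t**5) against the kernel

(2**s*(s - 5)*(2*s - 1)*uppergamma(s - 1, 1) - 2**s*(s - 5)*(2*s - 1)*uppergamma(s - 1, 3/2) + 2*2**(s + 1/2)*(s - 5) + 2*3**s*(1 - 2*s)/243)/(2*2**s*(s - 5)*(2*s - 1))
  1/2 < Re(s) < 5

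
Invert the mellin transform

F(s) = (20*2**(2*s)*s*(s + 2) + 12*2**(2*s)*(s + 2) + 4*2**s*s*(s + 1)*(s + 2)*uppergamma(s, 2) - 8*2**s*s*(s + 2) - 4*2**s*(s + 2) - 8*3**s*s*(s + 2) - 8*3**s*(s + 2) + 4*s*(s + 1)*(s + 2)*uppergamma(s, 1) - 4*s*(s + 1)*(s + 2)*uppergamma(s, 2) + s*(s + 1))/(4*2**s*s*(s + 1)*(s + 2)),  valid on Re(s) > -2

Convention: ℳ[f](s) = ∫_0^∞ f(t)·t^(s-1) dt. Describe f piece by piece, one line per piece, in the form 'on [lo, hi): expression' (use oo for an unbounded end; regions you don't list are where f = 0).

on [0, 1/2): t**2
on [1/2, 1): exp(-2*t)
on [1, 3/2): t + 1
on [3/2, 2): t + 3
on [2, oo): exp(-t)

f breaks at 1/2, 1, 3/2, 2 into 5 integrals to sum
piece [0, 1/2): integrate t**2 against the kernel
segment [1/2, 1) carries exp(-2*t); integrate it
for t in [1, 3/2): the term is ∫ (t + 1)·t^(s-1)
piece [3/2, 2): integrate (t + 3) against the kernel
segment 2 to ∞ holds exp(-t); add its integral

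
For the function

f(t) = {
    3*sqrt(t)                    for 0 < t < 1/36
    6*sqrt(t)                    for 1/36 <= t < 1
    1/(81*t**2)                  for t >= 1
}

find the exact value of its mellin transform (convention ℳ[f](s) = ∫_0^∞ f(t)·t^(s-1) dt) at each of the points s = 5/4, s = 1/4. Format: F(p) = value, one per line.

F(5/4) = 5860/1701 - sqrt(6)/756
F(1/4) = 4540/567 - sqrt(6)/9

remove the power substitution first: 3*t on [0, 1/6); 6*t on [1/6, 1); 1/(81*t**4) on [1, ∞)
reversing the common scale on t: t on [0, 1/2); 2*t on [1/2, 3); t**(-4) on [3, ∞)
decompose at 1/36, 1; ℳ[f](s) sums the 3 pieces' integrals
segment [0, 1/36) carries 3*sqrt(t); integrate it
∫ 6*sqrt(t)·t^(s-1) over [1/36, 1)
segment 1 to ∞ holds 1/(81*t**2); add its integral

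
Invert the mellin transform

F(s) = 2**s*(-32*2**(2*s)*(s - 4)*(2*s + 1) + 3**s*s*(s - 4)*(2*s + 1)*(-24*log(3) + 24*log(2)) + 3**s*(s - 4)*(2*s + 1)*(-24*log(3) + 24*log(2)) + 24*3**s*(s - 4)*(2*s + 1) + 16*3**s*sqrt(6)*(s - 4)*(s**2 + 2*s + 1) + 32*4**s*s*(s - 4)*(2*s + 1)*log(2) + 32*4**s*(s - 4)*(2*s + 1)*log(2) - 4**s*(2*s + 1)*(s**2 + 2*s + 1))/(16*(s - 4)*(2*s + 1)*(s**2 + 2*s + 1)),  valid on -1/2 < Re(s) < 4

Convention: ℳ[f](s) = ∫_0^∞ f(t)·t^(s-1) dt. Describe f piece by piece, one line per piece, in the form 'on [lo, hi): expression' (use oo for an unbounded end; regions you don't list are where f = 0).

on [0, 6): sqrt(t)/2
on [6, 8): t*log(t/4)/4
on [8, oo): 256/t**4

remove the common scale on t first: sqrt(2)*sqrt(t)/2 on [0, 3); t*log(t/2)/2 on [3, 4); 16/t**4 on [4, ∞)
the common scale on t comes off first: sqrt(t) on [0, 3/2); t*log(t) on [3/2, 2); t**(-4) on [2, ∞)
breakpoints 6, 8: one integral from each of the 3 segments
[0, 6) adds the kernel integral of sqrt(t)/2
on [6, 8) integrate f = t*log(t/4)/4 against the kernel
segment 8 to ∞ holds 256/t**4; add its integral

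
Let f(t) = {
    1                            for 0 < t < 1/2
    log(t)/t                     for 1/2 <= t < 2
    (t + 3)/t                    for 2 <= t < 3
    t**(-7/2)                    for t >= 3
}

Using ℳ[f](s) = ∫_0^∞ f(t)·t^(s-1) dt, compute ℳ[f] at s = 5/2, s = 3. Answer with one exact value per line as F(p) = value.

F(5/2) = sqrt(2)*(-1139 + 30*sqrt(2) + 270*log(2) + 864*sqrt(6))/180
F(3) = 2*sqrt(3)/3 + 17*log(2)/8 + 207/16

strip the shared t-power: t on [0, 1/2); log(t) on [1/2, 2); t + 3 on [2, 3); …
treat the 4 regions marked off by 1/2, 2, 3 separately and sum
[0, 1/2) adds the kernel integral of 1
segment 1/2 to 2 holds log(t)/t; add its integral
on [2, 3): add ∫ (t + 3)/t·t^(s-1) dt
between 3 and ∞ the integrand is t**(-7/2)·t^(s-1)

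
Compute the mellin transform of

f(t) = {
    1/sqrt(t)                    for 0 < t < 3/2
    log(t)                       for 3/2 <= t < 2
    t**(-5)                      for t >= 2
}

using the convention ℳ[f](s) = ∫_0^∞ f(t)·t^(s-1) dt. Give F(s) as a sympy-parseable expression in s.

invert the shared t-power to get sqrt(t) on [0, 3/2); t*log(t) on [3/2, 2); t**(-4) on [2, ∞)
slice at 3/2, 2, transform all 3 pieces, and sum them
over [0, 3/2), the kernel integral of 1/sqrt(t) enters the sum
∫ over [3/2, 2) of log(t)·t^(s-1) joins the sum
on [2, ∞): add ∫ t**(-5)·t^(s-1) dt

2**(1 - s)*(32*2**(2*s - 2)*(s - 5)*(s - 1)*(2*s - 1)*log(2) - 32*2**(2*s - 2)*(s - 5)*(2*s - 1) + 32*2**(2*s - 2)*(s - 5)*(2*s - 1)*log(2) - 2**(2*s - 2)*(2*s - 1)*(2*s + (s - 1)**2 - 1) - 24*3**(s - 1)*(s - 5)*(s - 1)*(2*s - 1)*log(3) + 24*3**(s - 1)*(s - 5)*(s - 1)*(2*s - 1)*log(2) - 24*3**(s - 1)*(s - 5)*(2*s - 1)*log(3) + 24*3**(s - 1)*(s - 5)*(2*s - 1)*log(2) + 24*3**(s - 1)*(s - 5)*(2*s - 1) + 16*3**(s - 1)*sqrt(6)*(s - 5)*(2*s + (s - 1)**2 - 1))/(16*(s - 5)*(2*s - 1)*(2*s + (s - 1)**2 - 1))
  1/2 < Re(s) < 5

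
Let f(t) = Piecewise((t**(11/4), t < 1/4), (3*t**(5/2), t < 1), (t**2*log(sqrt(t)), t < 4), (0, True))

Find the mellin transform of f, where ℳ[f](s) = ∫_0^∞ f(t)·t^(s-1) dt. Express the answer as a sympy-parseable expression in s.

2**(-2*s - 4)*(24*2**(2*s + 4)*(s + 2)**2*(4*s + 11) + 2*2**(2*s + 4)*(2*s + 5)*(4*s + 11) + 4*2**(4*s + 8)*(s + 2)*(2*s + 5)*(4*s + 11)*log(2) - 2*2**(4*s + 8)*(2*s + 5)*(4*s + 11) + 4*sqrt(2)*(s + 2)**2*(2*s + 5) - 12*(s + 2)**2*(4*s + 11))/(4*(s + 2)**2*(2*s + 5)*(4*s + 11))
  Re(s) > -11/4

remove the shared t-power first: t**(3/4) on [0, 1/4); 3*sqrt(t) on [1/4, 1); log(sqrt(t)) on [1, 4)
undo the power substitution: t**(3/2) on [0, 1/2); 3*t on [1/2, 1); log(t) on [1, 2)
the 3 pieces separated at 1/4, 1 each add one integral
∫ t**(11/4)·t^(s-1) over [0, 1/4)
segment 1/4 to 1 holds 3*t**(5/2); add its integral
between 1 and 4 the integrand is t**2*log(sqrt(t))·t^(s-1)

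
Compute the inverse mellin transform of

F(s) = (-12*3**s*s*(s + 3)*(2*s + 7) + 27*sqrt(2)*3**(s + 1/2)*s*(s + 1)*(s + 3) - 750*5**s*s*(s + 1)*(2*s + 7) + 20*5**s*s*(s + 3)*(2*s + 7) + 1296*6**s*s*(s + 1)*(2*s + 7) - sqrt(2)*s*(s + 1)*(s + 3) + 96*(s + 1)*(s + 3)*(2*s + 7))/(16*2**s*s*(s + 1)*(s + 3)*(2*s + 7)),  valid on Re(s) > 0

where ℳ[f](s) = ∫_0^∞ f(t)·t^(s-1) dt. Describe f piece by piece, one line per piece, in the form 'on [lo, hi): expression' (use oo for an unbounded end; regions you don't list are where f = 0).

on [0, 1/2): 6
on [1/2, 3/2): t**(7/2)/2
on [3/2, 5/2): t/2
on [5/2, 3): 3*t**3

cuts at 1/2, 3/2, 5/2: linearity sums the 4 kernel integrals
segment 0 to 1/2 holds 6; add its integral
on [1/2, 3/2): add ∫ t**(7/2)/2·t^(s-1) dt
over [3/2, 5/2), the kernel integral of t/2 enters the sum
between 5/2 and 3 the integrand is 3*t**3·t^(s-1)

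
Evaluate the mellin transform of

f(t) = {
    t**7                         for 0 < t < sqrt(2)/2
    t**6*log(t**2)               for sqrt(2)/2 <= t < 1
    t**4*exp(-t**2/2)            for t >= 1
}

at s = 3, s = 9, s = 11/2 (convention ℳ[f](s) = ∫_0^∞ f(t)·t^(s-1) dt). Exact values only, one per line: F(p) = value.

undo the power substitution: t**(7/2) on [0, 1/2); t**3*log(t) on [1/2, 1); t**2*exp(-t/2) on [1, ∞)
invert the shared t-power to get t**(3/2) on [0, 1/2); t*log(t) on [1/2, 1); exp(-t/2) on [1, ∞)
treat the 3 regions marked off by sqrt(2)/2, 1 separately and sum
segment [0, sqrt(2)/2) carries t**7; integrate it
segment sqrt(2)/2 to 1 holds t**6*log(t**2); add its integral
for t in [1, ∞): the term is ∫ t**4*exp(-t**2/2)·t^(s-1)

F(3) = -559/25920 + sqrt(2)/1296 + sqrt(2)*log(2)/288 + 15*sqrt(2)*sqrt(pi)*erfc(sqrt(2)/2)/2 + 21*exp(-1/2)
F(9) = -7967/921600 + sqrt(2)/28800 + sqrt(2)*log(2)/3840 + 10395*sqrt(2)*sqrt(pi)*erfc(sqrt(2)/2)/2 + 14664*exp(-1/2)
F(11/2) = 2**(1/4)*(-6400*2**(3/4) + 200 + 529*sqrt(2) + 1150*log(2) + 6771200*sqrt(2)*uppergamma(19/4, 1/2))/846400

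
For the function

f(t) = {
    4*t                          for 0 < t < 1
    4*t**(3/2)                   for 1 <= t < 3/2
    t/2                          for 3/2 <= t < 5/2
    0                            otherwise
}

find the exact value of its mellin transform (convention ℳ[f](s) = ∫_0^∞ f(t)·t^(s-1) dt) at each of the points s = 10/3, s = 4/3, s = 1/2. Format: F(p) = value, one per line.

F(10/3) = -243*2**(2/3)*3**(1/3)/832 + 36/377 + 243*2**(1/6)*3**(5/6)/116 + 1875*2**(2/3)*5**(1/3)/832
F(4/3) = -27*2**(2/3)*3**(1/3)/112 + 36/119 + 75*2**(2/3)*5**(1/3)/112 + 27*2**(1/6)*3**(5/6)/17
F(1/2) = -sqrt(6)/4 + 5*sqrt(10)/12 + 31/6

breakpoints 1, 3/2: one integral from each of the 3 segments
∫ over [0, 1) of 4*t·t^(s-1) joins the sum
for t in [1, 3/2): the term is ∫ 4*t**(3/2)·t^(s-1)
segment [3/2, 5/2) carries t/2; integrate it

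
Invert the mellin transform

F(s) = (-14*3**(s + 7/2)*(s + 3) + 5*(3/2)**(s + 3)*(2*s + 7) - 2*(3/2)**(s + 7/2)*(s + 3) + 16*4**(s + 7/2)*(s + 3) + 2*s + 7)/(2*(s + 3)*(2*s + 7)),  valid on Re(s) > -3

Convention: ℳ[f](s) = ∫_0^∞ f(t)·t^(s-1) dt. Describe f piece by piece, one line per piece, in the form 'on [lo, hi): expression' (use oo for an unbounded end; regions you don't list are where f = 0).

on [0, 1): 3*t**3
on [1, 3/2): 5*t**3/2
on [3/2, 3): t**(7/2)/2
on [3, 4): 4*t**(7/2)

breakpoints 1, 3/2, 3: one integral from each of the 4 segments
for t in [0, 1): the term is ∫ 3*t**3·t^(s-1)
on [1, 3/2): add ∫ 5*t**3/2·t^(s-1) dt
[3/2, 3) adds the kernel integral of t**(7/2)/2
the [3, 4) slice contributes ∫ 4*t**(7/2)·t^(s-1) dt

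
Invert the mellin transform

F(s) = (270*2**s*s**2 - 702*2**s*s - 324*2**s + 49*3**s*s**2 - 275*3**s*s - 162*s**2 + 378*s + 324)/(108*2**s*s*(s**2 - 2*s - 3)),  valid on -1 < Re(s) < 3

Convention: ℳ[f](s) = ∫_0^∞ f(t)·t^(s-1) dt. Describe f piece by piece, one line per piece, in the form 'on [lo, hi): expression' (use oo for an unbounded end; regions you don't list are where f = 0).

slice at 1/2, 1, 3/2, transform all 4 pieces, and sum them
piece [0, 1/2): integrate t against the kernel
between 1/2 and 1 the integrand is (2*t + 1)·t^(s-1)
over [1, 3/2), the kernel integral of t/2 enters the sum
[3/2, ∞) adds the kernel integral of t**(-3)

on [0, 1/2): t
on [1/2, 1): 2*t + 1
on [1, 3/2): t/2
on [3/2, oo): t**(-3)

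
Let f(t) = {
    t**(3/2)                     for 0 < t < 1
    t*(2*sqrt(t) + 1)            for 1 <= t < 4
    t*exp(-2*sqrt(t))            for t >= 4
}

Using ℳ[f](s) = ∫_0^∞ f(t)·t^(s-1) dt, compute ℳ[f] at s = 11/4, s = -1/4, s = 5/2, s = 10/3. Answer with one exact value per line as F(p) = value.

undo the shared t-power: sqrt(t) on [0, 1); 2*sqrt(t) + 1 on [1, 4); exp(-2*sqrt(t)) on [4, ∞)
strip the power substitution: t on [0, 1); 2*t + 1 on [1, 2); exp(-2*t) on [2, ∞)
treat the 3 regions marked off by 1, 4 separately and sum
segment 0 to 1 holds t**(3/2); add its integral
between 1 and 4 the integrand is t*(2*sqrt(t) + 1)·t^(s-1)
over [4, ∞), the kernel integral of t*exp(-2*sqrt(t)) enters the sum

F(11/4) = (sqrt(2)*(34459425*sqrt(pi)*exp(4)*erfc(2) + 3064968420)/4177920 + (-2097152 + 645922816*sqrt(2))*exp(4)/4177920)*exp(-4)
F(-1/4) = -32/15 + sqrt(2)*sqrt(pi)*erfc(2)/4 + sqrt(2)*exp(-4) + 136*sqrt(2)/15
F(5/2) = 2185*exp(-4)/4 + 4593/28
F(10/3) = -165/377 + 2**(1/3)*uppergamma(26/3, 4)/256 + 102144*2**(2/3)/377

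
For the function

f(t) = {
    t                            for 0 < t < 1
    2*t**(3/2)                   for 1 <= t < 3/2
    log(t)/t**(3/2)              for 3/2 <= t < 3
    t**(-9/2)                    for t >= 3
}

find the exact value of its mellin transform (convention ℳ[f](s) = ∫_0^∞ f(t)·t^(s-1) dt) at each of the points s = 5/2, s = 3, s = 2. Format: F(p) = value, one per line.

back out the shared t-power: sqrt(t) on [0, 1); 2*t on [1, 3/2); log(t)/t**2 on [3/2, 3); …
remove the shared t-power first: t**(3/2) on [0, 1); 2*t**2 on [1, 3/2); log(t)/t on [3/2, 3); …
summing 4 kernel integrals split by 1, 3/2, 3 yields ℳ[f](s)
for t in [0, 1): the term is ∫ t·t^(s-1)
segment 1 to 3/2 holds 2*t**(3/2); add its integral
between 3/2 and 3 the integrand is log(t)/t**(3/2)·t^(s-1)
∫ over [3, ∞) of t**(-9/2)·t^(s-1) joins the sum

F(5/2) = 1759/2016 + 3*log(2)/2 + 3*log(3)/2
F(3) = -34*sqrt(3)/27 - 7/36 + log(2**(sqrt(6)/2)*3**(-sqrt(6)/2 + 2*sqrt(3))) + 35*sqrt(6)/24
F(2) = -538*sqrt(3)/135 - 5/21 + log(2**(sqrt(6))*3**(-sqrt(6) + 2*sqrt(3))) + 83*sqrt(6)/28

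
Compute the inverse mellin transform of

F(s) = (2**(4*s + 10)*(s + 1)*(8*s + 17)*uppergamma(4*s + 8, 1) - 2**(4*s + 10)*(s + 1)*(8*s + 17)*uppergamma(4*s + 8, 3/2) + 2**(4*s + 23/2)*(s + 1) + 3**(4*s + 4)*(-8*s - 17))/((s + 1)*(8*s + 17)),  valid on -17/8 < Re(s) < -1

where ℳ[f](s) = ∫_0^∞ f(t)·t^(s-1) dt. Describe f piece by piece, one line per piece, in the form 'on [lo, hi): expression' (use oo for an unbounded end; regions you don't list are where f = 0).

on [0, 16): t**(17/8)
on [16, 81): t**2*exp(-t**(1/4)/2)
on [81, oo): t

undo the shared t-power: t**(1/8) on [0, 16); exp(-t**(1/4)/2) on [16, 81); 1/t on [81, ∞)
undo the power substitution: t**(1/4) on [0, 4); exp(-sqrt(t)/2) on [4, 9); t**(-2) on [9, ∞)
invert the power substitution to get sqrt(t) on [0, 2); exp(-t/2) on [2, 3); t**(-4) on [3, ∞)
the 3 pieces separated at 16, 81 each add one integral
piece [0, 16): integrate t**(17/8) against the kernel
[16, 81) adds the kernel integral of t**2*exp(-t**(1/4)/2)
the [81, ∞) slice contributes ∫ t·t^(s-1) dt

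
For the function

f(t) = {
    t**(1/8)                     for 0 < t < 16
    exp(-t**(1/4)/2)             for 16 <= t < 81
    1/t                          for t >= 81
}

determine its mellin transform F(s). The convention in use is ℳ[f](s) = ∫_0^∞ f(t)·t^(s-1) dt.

reversing the power substitution: t**(1/4) on [0, 4); exp(-sqrt(t)/2) on [4, 9); t**(-2) on [9, ∞)
back out the power substitution: sqrt(t) on [0, 2); exp(-t/2) on [2, 3); t**(-4) on [3, ∞)
along the cuts 16, 81, ℳ[f](s) splits into 3 integrals
between 0 and 16 the integrand is t**(1/8)·t^(s-1)
∫ exp(-t**(1/4)/2)·t^(s-1) over [16, 81)
∫ over [81, ∞) of 1/t·t^(s-1) joins the sum

(324*2**(4*s)*(s - 1)*(8*s + 1)*uppergamma(4*s, 1) - 324*2**(4*s)*(s - 1)*(8*s + 1)*uppergamma(4*s, 3/2) + 648*2**(4*s + 1/2)*(s - 1) - 81**s*(8*s + 1))/(81*(s - 1)*(8*s + 1))
  -1/8 < Re(s) < 1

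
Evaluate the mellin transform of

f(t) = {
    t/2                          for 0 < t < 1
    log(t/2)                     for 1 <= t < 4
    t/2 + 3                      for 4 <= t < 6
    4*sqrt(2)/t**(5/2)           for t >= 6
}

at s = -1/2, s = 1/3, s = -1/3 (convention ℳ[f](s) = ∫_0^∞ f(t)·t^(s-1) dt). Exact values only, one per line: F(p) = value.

F(-1/2) = -3*log(2) + sqrt(2)/162 + 4
F(1/3) = -39*2**(2/3)/2 + 2*2**(1/3)*3**(5/6)/117 + log(2**(3 + 3*2**(2/3))) + 75/8 + 45*6**(1/3)/4
F(-1/3) = -log(2**(3*2**(1/3)/2 + 3)) - 3*6**(2/3)/4 - 3*2**(1/3)/2 + 2**(2/3)*3**(1/6)/153 + 39/4

remove the common scale on t first: t on [0, 1/2); log(t) on [1/2, 2); t + 3 on [2, 3); …
linearity at 1, 4, 6 turns ℳ[f](s) into 4 summed integrals
piece [0, 1): integrate t/2 against the kernel
[1, 4) adds the kernel integral of log(t/2)
between 4 and 6 the integrand is (t/2 + 3)·t^(s-1)
piece [6, ∞): integrate 4*sqrt(2)/t**(5/2) against the kernel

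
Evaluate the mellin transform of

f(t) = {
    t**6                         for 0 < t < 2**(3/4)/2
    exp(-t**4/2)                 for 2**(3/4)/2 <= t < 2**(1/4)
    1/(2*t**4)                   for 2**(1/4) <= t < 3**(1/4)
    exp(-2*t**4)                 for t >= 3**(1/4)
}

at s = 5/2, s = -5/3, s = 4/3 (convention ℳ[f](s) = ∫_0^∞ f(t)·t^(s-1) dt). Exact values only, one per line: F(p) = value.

F(5/2) = -3**(5/8)/9 - 2**(5/8)*uppergamma(5/8, 1)/4 + 2**(3/8)*uppergamma(5/8, 6)/8 + 2**(7/8)/68 + 2**(5/8)/6 + 2**(5/8)*uppergamma(5/8, 1/4)/4
F(-5/3) = -2**(7/12)*uppergamma(-5/12, 1)/8 - 3**(7/12)/102 + 2**(5/12)*uppergamma(-5/12, 6)/4 + 3*2**(7/12)/136 + 3*2**(11/12)/52 + 2**(7/12)*uppergamma(-5/12, 1/4)/8
F(4/3) = -3**(1/3)/16 - 2**(1/3)*uppergamma(1/3, 1)/4 + 2**(2/3)*uppergamma(1/3, 6)/8 + 3*2**(1/6)/88 + 3*2**(1/3)/32 + 2**(1/3)*uppergamma(1/3, 1/4)/4

strip the power substitution: t**3 on [0, sqrt(2)/2); exp(-t**2/2) on [sqrt(2)/2, sqrt(2)); 1/(2*t**2) on [sqrt(2), sqrt(3)); …
invert the power substitution to get t**(3/2) on [0, 1/2); exp(-t/2) on [1/2, 2); 1/(2*t) on [2, 3); …
breakpoints 2**(3/4)/2, 2**(1/4), 3**(1/4): one integral from each of the 4 segments
∫ over [0, 2**(3/4)/2) of t**6·t^(s-1) joins the sum
∫ over [2**(3/4)/2, 2**(1/4)) of exp(-t**4/2)·t^(s-1) joins the sum
on [2**(1/4), 3**(1/4)): add ∫ 1/(2*t**4)·t^(s-1) dt
∫ over [3**(1/4), ∞) of exp(-2*t**4)·t^(s-1) joins the sum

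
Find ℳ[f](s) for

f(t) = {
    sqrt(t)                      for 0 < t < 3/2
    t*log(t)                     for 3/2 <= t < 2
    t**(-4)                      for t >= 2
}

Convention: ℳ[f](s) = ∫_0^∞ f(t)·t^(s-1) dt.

decompose at 3/2, 2; ℳ[f](s) sums the 3 pieces' integrals
between 0 and 3/2 the integrand is sqrt(t)·t^(s-1)
segment [3/2, 2) carries t*log(t); integrate it
∫ t**(-4)·t^(s-1) over [2, ∞)

(-32*2**(2*s)*(s - 4)*(2*s + 1) + 3**s*s*(s - 4)*(2*s + 1)*(-24*log(3) + 24*log(2)) + 3**s*(s - 4)*(2*s + 1)*(-24*log(3) + 24*log(2)) + 24*3**s*(s - 4)*(2*s + 1) + 16*3**s*sqrt(6)*(s - 4)*(s**2 + 2*s + 1) + 32*4**s*s*(s - 4)*(2*s + 1)*log(2) + 32*4**s*(s - 4)*(2*s + 1)*log(2) - 4**s*(2*s + 1)*(s**2 + 2*s + 1))/(16*2**s*(s - 4)*(2*s + 1)*(s**2 + 2*s + 1))
  -1/2 < Re(s) < 4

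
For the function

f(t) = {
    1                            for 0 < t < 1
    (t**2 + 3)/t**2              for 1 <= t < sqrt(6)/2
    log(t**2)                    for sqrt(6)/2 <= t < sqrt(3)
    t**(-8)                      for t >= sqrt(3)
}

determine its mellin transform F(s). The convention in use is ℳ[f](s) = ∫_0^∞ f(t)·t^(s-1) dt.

invert the power substitution to get 1 on [0, 1); (t + 3)/t on [1, 3/2); log(t) on [3/2, 3); …
invert the shared t-power to get t on [0, 1); t + 3 on [1, 3/2); t*log(t) on [3/2, 3); …
f breaks at 1, sqrt(6)/2, sqrt(3) into 4 integrals to sum
∫ over [0, 1) of 1·t^(s-1) joins the sum
on [1, sqrt(6)/2) integrate f = (t**2 + 3)/t**2 against the kernel
[sqrt(6)/2, sqrt(3)) adds the kernel integral of log(t**2)
∫ t**(-8)·t^(s-1) over [sqrt(3), ∞)

2**(1 - s/2)*(-162*2**(s/2 - 1)*(s/2 - 4)*(s/2 - 1)*(s + (s/2 - 1)**2 - 1) - 162*2**(s/2 - 1)*(s/2 - 4)*(s + (s/2 - 1)**2 - 1) - 81*3**(s/2 - 1)*s*(s/2 - 4)*(s/2 - 1)**2*log(3)/2 + 81*3**(s/2 - 1)*s*(s/2 - 4)*(s/2 - 1)**2*log(2)/2 - 81*3**(s/2 - 1)*s*(s/2 - 4)*(s/2 - 1)*log(3)/2 + 81*3**(s/2 - 1)*s*(s/2 - 4)*(s/2 - 1)*log(2)/2 + 81*3**(s/2 - 1)*s*(s/2 - 4)*(s/2 - 1)/2 + 243*3**(s/2 - 1)*(s/2 - 4)*(s/2 - 1)*(s + (s/2 - 1)**2 - 1) + 162*3**(s/2 - 1)*(s/2 - 4)*(s + (s/2 - 1)**2 - 1) + 81*6**(s/2 - 1)*s*(s/2 - 4)*(s/2 - 1)**2*log(3) - 81*6**(s/2 - 1)*s*(s/2 - 4)*(s/2 - 1) + 81*6**(s/2 - 1)*s*(s/2 - 4)*(s/2 - 1)*log(3) - 6**(s/2 - 1)*s*(s/2 - 1)*(s + (s/2 - 1)**2 - 1))/(54*s*(s/2 - 4)*(s/2 - 1)*(s + (s/2 - 1)**2 - 1))
  0 < Re(s) < 8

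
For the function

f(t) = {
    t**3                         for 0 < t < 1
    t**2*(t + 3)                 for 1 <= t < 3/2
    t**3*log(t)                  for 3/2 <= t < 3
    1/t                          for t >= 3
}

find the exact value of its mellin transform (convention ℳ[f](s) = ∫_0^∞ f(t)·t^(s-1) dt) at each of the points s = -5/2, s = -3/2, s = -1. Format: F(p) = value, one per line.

strip the shared t-power: t on [0, 1); t + 3 on [1, 3/2); t*log(t) on [3/2, 3); …
split f at 1, 3/2, 3: ℳ[f](s) collects 4 kernel integrals
∫ over [0, 1) of t**3·t^(s-1) joins the sum
piece [1, 3/2): integrate t**2*(t + 3) against the kernel
between 3/2 and 3 the integrand is t**3*log(t)·t^(s-1)
segment [3, ∞) carries 1/t; integrate it

F(-5/2) = -2266*sqrt(3)/567 + sqrt(6) + log(2**(sqrt(6))*3**(-sqrt(6) + 2*sqrt(3))) + 6
F(-3/2) = -6 - 178*sqrt(3)/135 + log(2**(sqrt(6)/2)*3**(-sqrt(6)/2 + 2*sqrt(3))) + 23*sqrt(6)/6
F(-1) = 9*log(2)/8 + 143/144 + 27*log(3)/8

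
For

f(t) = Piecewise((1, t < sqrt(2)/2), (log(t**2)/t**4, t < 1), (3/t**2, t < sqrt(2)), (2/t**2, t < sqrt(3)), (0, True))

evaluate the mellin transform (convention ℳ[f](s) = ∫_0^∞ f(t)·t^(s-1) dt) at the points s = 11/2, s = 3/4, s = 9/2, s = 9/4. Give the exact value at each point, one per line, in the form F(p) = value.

the power substitution comes off first: 1 on [0, 1/2); log(t)/t**2 on [1/2, 1); 3/t on [1, 2); …
undo the shared t-power: t on [0, 1/2); log(t)/t on [1/2, 1); 3 on [1, 2); …
treat the 4 regions marked off by sqrt(2)/2, 1, sqrt(2) separately and sum
∫ over [0, sqrt(2)/2) of 1·t^(s-1) joins the sum
segment [sqrt(2)/2, 1) carries log(t**2)/t**4; integrate it
between 1 and sqrt(2) the integrand is 3/t**2·t^(s-1)
over [sqrt(2), sqrt(3)), the kernel integral of 2/t**2 enters the sum

F(11/2) = 2**(1/4)*(-2420*2**(3/4) + 924*log(2) + 1295 + 1584*sqrt(2) + 2376*6**(3/4))/2772
F(3/4) = 2**(5/8)*(-676*6**(3/8) - 1560*log(2) - 507*2**(3/4) + 2650 + 2802*2**(3/8))/2535
F(9/2) = 2**(3/4)*(-828*2**(1/4) + 72*sqrt(2) + 180*log(2) + 216*6**(1/4) + 725)/180
F(9/4) = 2**(7/8)*(-2790*2**(1/8) - 252*log(2) + 337 + 882*2**(1/4) + 1764*6**(1/8))/441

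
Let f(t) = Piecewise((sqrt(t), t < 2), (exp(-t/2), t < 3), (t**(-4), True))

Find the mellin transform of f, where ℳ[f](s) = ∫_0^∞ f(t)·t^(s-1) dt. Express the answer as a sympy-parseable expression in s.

slice at 2, 3, transform all 3 pieces, and sum them
over [0, 2), the kernel integral of sqrt(t) enters the sum
segment [2, 3) carries exp(-t/2); integrate it
the [3, ∞) slice contributes ∫ t**(-4)·t^(s-1) dt

(2**s*(s - 4)*(2*s + 1)*uppergamma(s, 1) - 2**s*(s - 4)*(2*s + 1)*uppergamma(s, 3/2) + 2*2**(s + 1/2)*(s - 4) - 3**s*(2*s + 1)/81)/((s - 4)*(2*s + 1))
  -1/2 < Re(s) < 4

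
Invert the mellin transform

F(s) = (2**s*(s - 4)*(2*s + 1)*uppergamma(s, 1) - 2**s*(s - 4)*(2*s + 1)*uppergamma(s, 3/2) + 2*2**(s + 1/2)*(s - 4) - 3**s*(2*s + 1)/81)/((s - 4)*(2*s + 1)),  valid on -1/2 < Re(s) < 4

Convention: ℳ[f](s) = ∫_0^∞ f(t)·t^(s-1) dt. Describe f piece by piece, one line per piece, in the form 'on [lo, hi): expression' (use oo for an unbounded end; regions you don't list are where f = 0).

on [0, 2): sqrt(t)
on [2, 3): exp(-t/2)
on [3, oo): t**(-4)

the 3 pieces separated at 2, 3 each add one integral
between 0 and 2 the integrand is sqrt(t)·t^(s-1)
∫ exp(-t/2)·t^(s-1) over [2, 3)
segment 3 to ∞ holds t**(-4); add its integral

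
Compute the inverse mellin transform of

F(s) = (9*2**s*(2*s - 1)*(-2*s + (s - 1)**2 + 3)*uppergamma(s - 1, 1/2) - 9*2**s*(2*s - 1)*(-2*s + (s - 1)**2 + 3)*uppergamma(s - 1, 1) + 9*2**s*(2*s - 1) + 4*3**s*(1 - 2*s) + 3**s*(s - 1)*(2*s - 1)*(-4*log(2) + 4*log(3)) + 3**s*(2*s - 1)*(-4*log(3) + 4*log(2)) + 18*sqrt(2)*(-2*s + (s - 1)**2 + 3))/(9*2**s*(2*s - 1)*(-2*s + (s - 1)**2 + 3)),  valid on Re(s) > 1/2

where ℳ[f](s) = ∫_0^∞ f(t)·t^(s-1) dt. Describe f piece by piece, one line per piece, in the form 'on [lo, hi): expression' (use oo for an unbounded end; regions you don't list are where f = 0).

the shared t-power comes off first: sqrt(t) on [0, 1/2); exp(-t) on [1/2, 1); log(t)/t on [1, 3/2)
along the cuts 1/2, 1, ℳ[f](s) splits into 3 integrals
over [0, 1/2), the kernel integral of 1/sqrt(t) enters the sum
on [1/2, 1): add ∫ exp(-t)/t·t^(s-1) dt
piece [1, 3/2): integrate log(t)/t**2 against the kernel

on [0, 1/2): 1/sqrt(t)
on [1/2, 1): exp(-t)/t
on [1, 3/2): log(t)/t**2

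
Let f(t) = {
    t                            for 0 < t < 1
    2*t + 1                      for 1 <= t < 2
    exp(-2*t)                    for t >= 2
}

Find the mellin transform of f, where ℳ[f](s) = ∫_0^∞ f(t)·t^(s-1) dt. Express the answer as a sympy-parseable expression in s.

the 3 pieces separated at 1, 2 each add one integral
for t in [0, 1): the term is ∫ t·t^(s-1)
∫ over [1, 2) of (2*t + 1)·t^(s-1) joins the sum
segment 2 to ∞ holds exp(-2*t); add its integral

(2**s*s*(s + 1)*uppergamma(s, 4) - 2*4**s*s - 4**s + 5*8**s*s + 8**s)/(4**s*s*(s + 1))
  Re(s) > -1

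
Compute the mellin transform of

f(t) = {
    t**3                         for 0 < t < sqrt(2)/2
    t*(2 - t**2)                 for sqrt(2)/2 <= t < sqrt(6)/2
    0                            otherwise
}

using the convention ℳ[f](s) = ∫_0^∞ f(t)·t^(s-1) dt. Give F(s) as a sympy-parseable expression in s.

undo the power substitution: t**(3/2) on [0, 1/2); sqrt(t)*(2 - t) on [1/2, 3/2)
remove the shared t-power first: t on [0, 1/2); 2 - t on [1/2, 3/2)
treat the 2 regions marked off by sqrt(2)/2 separately and sum
between 0 and sqrt(2)/2 the integrand is t**3·t^(s-1)
[sqrt(2)/2, sqrt(6)/2) adds the kernel integral of t*(2 - t**2)

2**(-s/2 - 3/2)*(3**(s/2 + 1/2)*(s + 1) + 8*3**(s/2 + 1/2) - 2*s - 10)/((s + 1)*(s + 3))
  Re(s) > -3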